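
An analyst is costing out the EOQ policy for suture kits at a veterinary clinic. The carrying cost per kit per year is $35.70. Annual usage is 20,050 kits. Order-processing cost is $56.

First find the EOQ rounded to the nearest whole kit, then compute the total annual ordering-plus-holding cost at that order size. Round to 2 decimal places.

$8,953.66

EOQ = √(2DS/H) = √(2 × 20,050 × 56 / 35.7)
    = √(62,901.96) ≈ 250.80 → Q = 251 kits
Ordering: D/Q × S = 20,050/251 × $56 = $4,473.31
Holding:  Q/2 × H = 251/2 × $35.7 = $4,480.35
Total = $4,473.31 + $4,480.35 = $8,953.66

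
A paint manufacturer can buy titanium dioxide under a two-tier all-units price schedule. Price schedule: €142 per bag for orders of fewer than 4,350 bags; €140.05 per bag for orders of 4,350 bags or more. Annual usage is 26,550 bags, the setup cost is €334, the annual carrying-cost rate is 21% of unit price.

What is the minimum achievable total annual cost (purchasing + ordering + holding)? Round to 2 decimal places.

H₁ = 21%×€142 = €29.8200;  H₂ = 21%×€140.05 = €29.4105
EOQ₁ = √(2×26,550×334/29.8200) = 771.20  (< 4,350, feasible at tier 1)
EOQ₂ = √(2×26,550×334/29.4105) = 776.55  (< 4,350 → use Q = 4,350 at tier-2 price)
TC(tier 1 (EOQ₁), Q≈771.2) = €3,793,097.17
TC(tier 2, Q≈4,350.0) = €3,784,333.89
Minimum at tier 2: €3,784,333.89

€3,784,333.89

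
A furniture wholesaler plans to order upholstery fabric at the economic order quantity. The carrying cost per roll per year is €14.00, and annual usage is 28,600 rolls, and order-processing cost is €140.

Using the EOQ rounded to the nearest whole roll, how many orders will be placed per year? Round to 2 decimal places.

37.83 orders per year

EOQ = √(2DS/H) = √(2 × 28,600 × 140 / 14)
    = √(572,000.00) ≈ 756.31 → Q = 756
Orders per year = D/Q = 28,600 / 756 = 37.831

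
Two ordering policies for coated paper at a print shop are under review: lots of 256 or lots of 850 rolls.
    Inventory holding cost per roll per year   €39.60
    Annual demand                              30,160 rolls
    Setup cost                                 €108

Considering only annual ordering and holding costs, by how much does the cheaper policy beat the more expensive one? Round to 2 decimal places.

€2,869.54

For each Q, cost = (D/Q)·S + (Q/2)·H.
TC(256) = (30,160/256)×108 + (256/2)×39.6 = €17,792.55
TC(850) = (30,160/850)×108 + (850/2)×39.6 = €20,662.09
|ΔTC| = |€17,792.55 − €20,662.09| = €2,869.54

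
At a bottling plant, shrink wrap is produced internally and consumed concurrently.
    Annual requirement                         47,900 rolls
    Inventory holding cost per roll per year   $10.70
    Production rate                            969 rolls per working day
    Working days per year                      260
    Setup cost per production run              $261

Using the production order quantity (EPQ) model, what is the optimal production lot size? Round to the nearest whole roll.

1,699 rolls

Daily demand d = 47,900/260 = 184.231; p = 969; 1 − d/p = 0.80988
EPQ = √(2DS / (H(1 − d/p)))
    = √(2 × 47,900 × 261 / (10.7 × 0.80988)) ≈ 1,698.64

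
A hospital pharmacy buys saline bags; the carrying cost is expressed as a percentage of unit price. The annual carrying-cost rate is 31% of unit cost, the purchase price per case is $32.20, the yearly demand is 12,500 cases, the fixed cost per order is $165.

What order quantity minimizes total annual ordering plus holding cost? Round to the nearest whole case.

Holding cost per case per year: H = 31% × $32.2 = $9.9820
EOQ = √(2DS/H) = √(2 × 12,500 × 165 / 9.982)
    = √(413,243.84) ≈ 642.84

643 cases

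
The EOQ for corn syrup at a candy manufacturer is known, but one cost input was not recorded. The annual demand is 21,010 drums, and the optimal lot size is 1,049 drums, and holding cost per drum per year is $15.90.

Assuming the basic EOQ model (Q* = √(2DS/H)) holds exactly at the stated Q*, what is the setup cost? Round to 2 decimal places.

$416.38

Since Q* = (2DS/H)^½, squaring gives Q*²·H = 2DS.
S = Q²H / (2D) = 1,049² × 15.9 / (2 × 21,010) = 416.3821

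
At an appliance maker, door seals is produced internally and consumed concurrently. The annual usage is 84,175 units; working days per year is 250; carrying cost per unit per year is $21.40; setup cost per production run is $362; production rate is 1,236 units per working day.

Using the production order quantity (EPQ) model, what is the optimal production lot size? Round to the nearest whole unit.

1,978 units

Daily demand d = 84,175/250 = 336.700; p = 1236; 1 − d/p = 0.72759
EPQ = √(2DS / (H(1 − d/p)))
    = √(2 × 84,175 × 362 / (21.4 × 0.72759)) ≈ 1,978.39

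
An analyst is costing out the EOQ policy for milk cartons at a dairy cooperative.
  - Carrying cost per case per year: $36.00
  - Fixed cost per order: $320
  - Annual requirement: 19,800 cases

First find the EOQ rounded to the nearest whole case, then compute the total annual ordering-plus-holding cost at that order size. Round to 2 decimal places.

$21,358.65

2DS/H = 2·19,800·320/36 = 352,000.00
EOQ = √352,000.00 ≈ 593.30 → Q = 593 cases
Ordering: D/Q × S = 19,800/593 × $320 = $10,684.65
Holding:  Q/2 × H = 593/2 × $36 = $10,674.00
Total = $10,684.65 + $10,674.00 = $21,358.65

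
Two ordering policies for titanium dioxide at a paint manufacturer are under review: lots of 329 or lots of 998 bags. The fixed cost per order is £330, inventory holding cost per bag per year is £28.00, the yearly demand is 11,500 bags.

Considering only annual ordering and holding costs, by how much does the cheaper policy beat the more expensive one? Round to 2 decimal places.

Annual cost at Q: ordering D·S/Q plus holding Q·H/2.
TC(329) = (11,500/329)×330 + (329/2)×28 = £16,140.95
TC(998) = (11,500/998)×330 + (998/2)×28 = £17,774.61
|ΔTC| = |£16,140.95 − £17,774.61| = £1,633.65

£1,633.65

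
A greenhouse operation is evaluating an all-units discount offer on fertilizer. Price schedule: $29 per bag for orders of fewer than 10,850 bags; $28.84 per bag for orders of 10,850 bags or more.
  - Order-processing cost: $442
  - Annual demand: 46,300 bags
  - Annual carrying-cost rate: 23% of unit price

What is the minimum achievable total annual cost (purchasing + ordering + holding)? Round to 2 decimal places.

H₁ = 23%×$29 = $6.6700;  H₂ = 23%×$28.84 = $6.6332
EOQ₁ = √(2×46,300×442/6.6700) = 2,477.16  (< 10,850, feasible at tier 1)
EOQ₂ = √(2×46,300×442/6.6332) = 2,484.02  (< 10,850 → use Q = 10,850 at tier-2 price)
TC(tier 1 (EOQ₁), Q≈2,477.2) = $1,359,222.64
TC(tier 2, Q≈10,850.0) = $1,373,163.25
Minimum at tier 1 (EOQ₁): $1,359,222.64

$1,359,222.64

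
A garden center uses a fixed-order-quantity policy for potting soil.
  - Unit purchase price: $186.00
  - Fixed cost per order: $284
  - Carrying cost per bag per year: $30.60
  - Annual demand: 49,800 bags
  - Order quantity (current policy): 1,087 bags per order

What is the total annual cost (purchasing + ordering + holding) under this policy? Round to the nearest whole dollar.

$9,292,442

Orders/yr = 49,800/1,087 = 45.814; ordering cost = 45.814 × $284 = $13,011.22
Average inventory = 1,087/2 = 543.5; holding cost = 543.5 × $30.6 = $16,631.10
Purchase cost = D·C = 49,800 × 186 = $9,262,800.00
Total = $13,011.22 + $16,631.10 + $9,262,800.00 = $9,292,442.32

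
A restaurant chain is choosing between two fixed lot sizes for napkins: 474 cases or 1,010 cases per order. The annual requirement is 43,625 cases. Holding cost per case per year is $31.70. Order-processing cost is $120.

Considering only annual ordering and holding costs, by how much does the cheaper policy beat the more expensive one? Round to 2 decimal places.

$2,634.46

For each Q, cost = (D/Q)·S + (Q/2)·H.
TC(474) = (43,625/474)×120 + (474/2)×31.7 = $18,557.20
TC(1,010) = (43,625/1,010)×120 + (1,010/2)×31.7 = $21,191.67
|ΔTC| = |$18,557.20 − $21,191.67| = $2,634.46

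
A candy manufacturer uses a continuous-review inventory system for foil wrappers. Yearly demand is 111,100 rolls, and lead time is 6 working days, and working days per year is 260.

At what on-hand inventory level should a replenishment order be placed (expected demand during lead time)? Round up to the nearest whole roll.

2,564 rolls

Daily demand d = 111,100 / 260 = 427.308 rolls/day
Demand during lead time = 427.308 × 6 = 2,563.85
Reorder point = 2,563.85 → round up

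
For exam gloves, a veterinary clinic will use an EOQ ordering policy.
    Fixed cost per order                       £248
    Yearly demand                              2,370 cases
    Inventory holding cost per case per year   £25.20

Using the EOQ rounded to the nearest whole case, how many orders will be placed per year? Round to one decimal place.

EOQ = √(2DS/H) = √(2 × 2,370 × 248 / 25.2)
    = √(46,647.62) ≈ 215.98 → Q = 216
Orders per year = D/Q = 2,370 / 216 = 10.972

11.0 orders per year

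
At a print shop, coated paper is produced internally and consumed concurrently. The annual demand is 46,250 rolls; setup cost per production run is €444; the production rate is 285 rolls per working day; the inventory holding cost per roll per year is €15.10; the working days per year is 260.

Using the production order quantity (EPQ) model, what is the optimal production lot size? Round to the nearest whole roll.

2,690 rolls

Daily demand d = 46,250/260 = 177.885; p = 285; 1 − d/p = 0.37584
EPQ = √(2DS / (H(1 − d/p)))
    = √(2 × 46,250 × 444 / (15.1 × 0.37584)) ≈ 2,690.11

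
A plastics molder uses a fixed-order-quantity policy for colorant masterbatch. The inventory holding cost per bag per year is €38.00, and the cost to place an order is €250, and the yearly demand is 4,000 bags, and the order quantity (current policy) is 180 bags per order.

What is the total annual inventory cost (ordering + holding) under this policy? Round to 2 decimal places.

€8,975.56

Annual ordering cost = (D/Q)·S = (4,000/180) × 250 = €5,555.56
Annual holding cost  = (Q/2)·H = (180/2) × 38 = €3,420.00
Total = €5,555.56 + €3,420.00 = €8,975.56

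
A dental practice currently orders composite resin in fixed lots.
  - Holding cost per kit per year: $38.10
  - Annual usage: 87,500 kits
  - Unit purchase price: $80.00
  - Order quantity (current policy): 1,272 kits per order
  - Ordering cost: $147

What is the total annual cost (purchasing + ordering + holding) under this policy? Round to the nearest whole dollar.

Annual ordering cost = (D/Q)·S = (87,500/1,272) × 147 = $10,112.03
Annual holding cost  = (Q/2)·H = (1,272/2) × 38.1 = $24,231.60
Purchase cost = D·C = 87,500 × 80 = $7,000,000.00
Total = $10,112.03 + $24,231.60 + $7,000,000.00 = $7,034,343.63

$7,034,344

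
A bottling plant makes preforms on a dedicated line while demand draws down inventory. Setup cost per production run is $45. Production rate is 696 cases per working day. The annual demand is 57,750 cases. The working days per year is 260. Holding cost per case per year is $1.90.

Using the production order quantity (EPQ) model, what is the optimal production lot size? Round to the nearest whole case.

d = 57,750/260 = 222.1154 cases/day;  effective holding cost H(1 − d/p) = 1.9·(1 − 222.1154/696) = 1.29365
Q* = √(2DS / H_eff) = √(2·57,750·45 / 1.29365) ≈ 2,004.42

2,004 cases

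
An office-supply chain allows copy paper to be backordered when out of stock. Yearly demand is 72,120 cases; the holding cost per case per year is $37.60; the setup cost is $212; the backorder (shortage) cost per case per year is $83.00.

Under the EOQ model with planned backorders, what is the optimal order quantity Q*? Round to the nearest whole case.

Q* = √(2DS/H) · √((H + b)/b)
   = √(2 × 72,120 × 212 / 37.6) · √((37.6 + 83) / 83)
   = 901.814 × 1.2054 ≈ 1,087.05

1,087 cases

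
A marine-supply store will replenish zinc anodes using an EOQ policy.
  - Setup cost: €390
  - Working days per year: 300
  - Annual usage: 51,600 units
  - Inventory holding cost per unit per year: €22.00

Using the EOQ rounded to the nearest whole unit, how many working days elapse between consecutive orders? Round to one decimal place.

7.9 days

2DS/H = 2·51,600·390/22 = 1,829,454.55
EOQ = √1,829,454.55 ≈ 1,352.57 → Q = 1,353 units
Days between orders = 300 / (D/Q) = 300 / 38.137 ≈ 7.866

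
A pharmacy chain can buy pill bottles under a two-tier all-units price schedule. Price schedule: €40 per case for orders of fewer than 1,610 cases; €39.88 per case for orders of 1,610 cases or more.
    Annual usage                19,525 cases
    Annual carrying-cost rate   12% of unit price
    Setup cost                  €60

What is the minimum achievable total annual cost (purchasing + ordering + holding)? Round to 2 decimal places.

€783,237.05

H₁ = 12%×€40 = €4.8000;  H₂ = 12%×€39.88 = €4.7856
EOQ₁ = √(2×19,525×60/4.8000) = 698.66  (< 1,610, feasible at tier 1)
EOQ₂ = √(2×19,525×60/4.7856) = 699.71  (< 1,610 → use Q = 1,610 at tier-2 price)
TC(tier 1 (EOQ₁), Q≈698.7) = €784,353.57
TC(tier 2, Q≈1,610.0) = €783,237.05
Minimum at tier 2: €783,237.05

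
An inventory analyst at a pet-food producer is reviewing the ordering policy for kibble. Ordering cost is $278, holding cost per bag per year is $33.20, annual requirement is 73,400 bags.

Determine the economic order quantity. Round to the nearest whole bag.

EOQ = √(2DS/H) = √(2 × 73,400 × 278 / 33.2)
    = √(1,229,228.92) ≈ 1,108.71

1,109 bags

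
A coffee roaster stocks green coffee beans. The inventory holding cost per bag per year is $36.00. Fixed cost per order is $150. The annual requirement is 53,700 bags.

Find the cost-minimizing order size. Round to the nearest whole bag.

EOQ = √(2DS/H) = √(2 × 53,700 × 150 / 36)
    = √(447,500.00) ≈ 668.95

669 bags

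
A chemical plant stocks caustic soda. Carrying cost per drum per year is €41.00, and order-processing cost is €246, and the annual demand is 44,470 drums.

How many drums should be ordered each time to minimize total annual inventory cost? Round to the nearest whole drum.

731 drums

Q* = √(2·D·S / H) = √(2·44,470·246 / 41) = √533,640.0 ≈ 730.51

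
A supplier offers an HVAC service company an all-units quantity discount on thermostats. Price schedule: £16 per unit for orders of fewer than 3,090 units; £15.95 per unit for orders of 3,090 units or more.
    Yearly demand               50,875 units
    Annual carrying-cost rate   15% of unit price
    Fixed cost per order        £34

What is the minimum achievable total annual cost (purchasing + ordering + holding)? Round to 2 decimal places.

£815,712.45

H₁ = 15%×£16 = £2.4000;  H₂ = 15%×£15.95 = £2.3925
EOQ₁ = √(2×50,875×34/2.4000) = 1,200.61  (< 3,090, feasible at tier 1)
EOQ₂ = √(2×50,875×34/2.3925) = 1,202.49  (< 3,090 → use Q = 3,090 at tier-2 price)
TC(tier 1 (EOQ₁), Q≈1,200.6) = £816,881.46
TC(tier 2, Q≈3,090.0) = £815,712.45
Minimum at tier 2: £815,712.45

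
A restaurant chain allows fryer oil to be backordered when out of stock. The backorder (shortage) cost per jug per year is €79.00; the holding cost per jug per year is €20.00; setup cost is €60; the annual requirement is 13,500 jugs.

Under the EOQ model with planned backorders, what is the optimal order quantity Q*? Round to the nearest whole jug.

319 jugs

Q* = √(2DS/H) · √((H + b)/b)
   = √(2 × 13,500 × 60 / 20) · √((20 + 79) / 79)
   = 284.605 × 1.1194 ≈ 318.60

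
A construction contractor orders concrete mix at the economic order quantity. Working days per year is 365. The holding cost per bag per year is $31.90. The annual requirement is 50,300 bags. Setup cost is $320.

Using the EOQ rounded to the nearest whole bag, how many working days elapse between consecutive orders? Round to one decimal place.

7.3 days

2DS/H = 2·50,300·320/31.9 = 1,009,153.61
EOQ = √1,009,153.61 ≈ 1,004.57 → Q = 1,005 bags
Cycle time = (working days × Q)/D = (365 × 1,005) / 50,300 = 7.293 days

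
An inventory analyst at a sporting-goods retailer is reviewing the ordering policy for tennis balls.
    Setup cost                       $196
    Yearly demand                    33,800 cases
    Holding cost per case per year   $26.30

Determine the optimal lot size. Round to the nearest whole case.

710 cases

EOQ = √(2DS/H) = √(2 × 33,800 × 196 / 26.3)
    = √(503,787.07) ≈ 709.78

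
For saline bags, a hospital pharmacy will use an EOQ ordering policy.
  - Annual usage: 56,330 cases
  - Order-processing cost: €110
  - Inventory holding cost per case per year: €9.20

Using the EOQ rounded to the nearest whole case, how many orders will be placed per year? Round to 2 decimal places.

48.52 orders per year

EOQ = √(2DS/H) = √(2 × 56,330 × 110 / 9.2)
    = √(1,347,021.74) ≈ 1,160.61 → Q = 1,161
N = D/Q = 56,330/1,161 ≈ 48.519 orders/yr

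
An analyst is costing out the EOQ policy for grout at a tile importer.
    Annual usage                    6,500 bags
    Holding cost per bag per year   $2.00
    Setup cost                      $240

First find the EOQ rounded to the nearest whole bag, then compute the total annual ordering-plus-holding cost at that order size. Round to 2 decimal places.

$2,498.00

Optimal lot size Q* = (2 × 6,500 × $240 / $2)^½ ≈ 1,249.00 → Q = 1,249 bags
Annual ordering cost = (D/Q)·S = (6,500/1,249) × 240 = $1,249.00
Annual holding cost  = (Q/2)·H = (1,249/2) × 2 = $1,249.00
Total = $1,249.00 + $1,249.00 = $2,498.00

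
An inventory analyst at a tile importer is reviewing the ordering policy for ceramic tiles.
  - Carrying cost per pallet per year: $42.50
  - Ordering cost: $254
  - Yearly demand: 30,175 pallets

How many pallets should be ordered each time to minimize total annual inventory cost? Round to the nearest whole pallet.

601 pallets

2DS/H = 2·30,175·254/42.5 = 360,680.00
EOQ = √360,680.00 ≈ 600.57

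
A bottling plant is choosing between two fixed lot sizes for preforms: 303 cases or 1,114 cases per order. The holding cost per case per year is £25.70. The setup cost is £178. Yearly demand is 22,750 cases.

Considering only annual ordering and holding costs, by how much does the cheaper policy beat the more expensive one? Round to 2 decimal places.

£691.76

Annual cost at Q: ordering D·S/Q plus holding Q·H/2.
TC(303) = (22,750/303)×178 + (303/2)×25.7 = £17,258.24
TC(1,114) = (22,750/1,114)×178 + (1,114/2)×25.7 = £17,950.00
|ΔTC| = |£17,258.24 − £17,950.00| = £691.76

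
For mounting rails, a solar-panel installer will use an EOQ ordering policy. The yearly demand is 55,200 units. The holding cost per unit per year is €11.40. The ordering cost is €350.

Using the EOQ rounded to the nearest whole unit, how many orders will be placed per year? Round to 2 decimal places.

29.98 orders per year

EOQ = √(2DS/H) = √(2 × 55,200 × 350 / 11.4)
    = √(3,389,473.68) ≈ 1,841.05 → Q = 1,841
N = D/Q = 55,200/1,841 ≈ 29.984 orders/yr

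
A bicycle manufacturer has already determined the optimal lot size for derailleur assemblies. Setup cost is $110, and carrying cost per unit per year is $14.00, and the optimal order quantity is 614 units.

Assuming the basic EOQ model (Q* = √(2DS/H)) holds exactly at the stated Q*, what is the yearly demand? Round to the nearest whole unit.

Since Q* = (2DS/H)^½, squaring gives Q*²·H = 2DS.
D = Q²H / (2S) = 614² × 14 / (2 × 110) = 23,990.65

23,991 units per year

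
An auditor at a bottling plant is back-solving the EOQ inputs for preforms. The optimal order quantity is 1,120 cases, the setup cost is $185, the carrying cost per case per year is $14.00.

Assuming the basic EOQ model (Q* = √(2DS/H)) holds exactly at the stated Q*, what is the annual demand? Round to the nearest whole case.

47,464 cases per year

Since Q* = (2DS/H)^½, squaring gives Q*²·H = 2DS.
D = Q²H / (2S) = 1,120² × 14 / (2 × 185) = 47,463.78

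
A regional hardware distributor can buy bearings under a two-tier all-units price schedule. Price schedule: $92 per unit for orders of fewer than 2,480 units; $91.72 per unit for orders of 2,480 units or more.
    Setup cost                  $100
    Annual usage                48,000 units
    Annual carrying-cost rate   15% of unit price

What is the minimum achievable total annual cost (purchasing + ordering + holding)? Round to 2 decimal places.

$4,421,555.40

H₁ = 15%×$92 = $13.8000;  H₂ = 15%×$91.72 = $13.7580
EOQ₁ = √(2×48,000×100/13.8000) = 834.06  (< 2,480, feasible at tier 1)
EOQ₂ = √(2×48,000×100/13.7580) = 835.33  (< 2,480 → use Q = 2,480 at tier-2 price)
TC(tier 1 (EOQ₁), Q≈834.1) = $4,427,510.00
TC(tier 2, Q≈2,480.0) = $4,421,555.40
Minimum at tier 2: $4,421,555.40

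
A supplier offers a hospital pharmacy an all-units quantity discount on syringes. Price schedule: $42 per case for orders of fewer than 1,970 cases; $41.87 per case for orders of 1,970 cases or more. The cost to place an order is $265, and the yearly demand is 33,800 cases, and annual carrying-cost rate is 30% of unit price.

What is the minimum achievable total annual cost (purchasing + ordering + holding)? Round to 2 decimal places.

$1,432,125.29

H₁ = 30%×$42 = $12.6000;  H₂ = 30%×$41.87 = $12.5610
EOQ₁ = √(2×33,800×265/12.6000) = 1,192.37  (< 1,970, feasible at tier 1)
EOQ₂ = √(2×33,800×265/12.5610) = 1,194.22  (< 1,970 → use Q = 1,970 at tier-2 price)
TC(tier 1 (EOQ₁), Q≈1,192.4) = $1,434,623.86
TC(tier 2, Q≈1,970.0) = $1,432,125.29
Minimum at tier 2: $1,432,125.29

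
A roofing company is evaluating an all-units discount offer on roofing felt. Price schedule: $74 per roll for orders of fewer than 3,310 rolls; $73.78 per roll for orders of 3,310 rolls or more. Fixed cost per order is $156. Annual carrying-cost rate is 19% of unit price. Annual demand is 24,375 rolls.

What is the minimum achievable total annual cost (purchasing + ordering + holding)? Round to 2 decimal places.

$1,814,090.52

H₁ = 19%×$74 = $14.0600;  H₂ = 19%×$73.78 = $14.0182
EOQ₁ = √(2×24,375×156/14.0600) = 735.46  (< 3,310, feasible at tier 1)
EOQ₂ = √(2×24,375×156/14.0182) = 736.55  (< 3,310 → use Q = 3,310 at tier-2 price)
TC(tier 1 (EOQ₁), Q≈735.5) = $1,814,090.52
TC(tier 2, Q≈3,310.0) = $1,822,736.41
Minimum at tier 1 (EOQ₁): $1,814,090.52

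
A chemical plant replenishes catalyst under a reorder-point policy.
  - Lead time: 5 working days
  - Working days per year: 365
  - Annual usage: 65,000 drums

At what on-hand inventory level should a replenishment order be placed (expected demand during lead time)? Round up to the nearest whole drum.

Daily demand d = 65,000 / 365 = 178.082 drums/day
Demand during lead time = 178.082 × 5 = 890.41
Reorder point = 890.41 → round up

891 drums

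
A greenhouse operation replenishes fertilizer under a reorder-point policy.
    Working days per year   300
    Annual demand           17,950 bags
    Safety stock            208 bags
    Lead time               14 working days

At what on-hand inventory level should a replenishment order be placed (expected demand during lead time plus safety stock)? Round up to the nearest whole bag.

Daily demand d = 17,950 / 300 = 59.833 bags/day
Demand during lead time = 59.833 × 14 = 837.67
Reorder point = 837.67 + 208 = 1,045.67 → round up

1,046 bags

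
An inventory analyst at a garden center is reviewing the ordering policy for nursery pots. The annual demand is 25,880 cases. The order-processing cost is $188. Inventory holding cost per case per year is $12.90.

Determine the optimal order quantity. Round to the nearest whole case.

869 cases

Q* = √(2·D·S / H) = √(2·25,880·188 / 12.9) = √754,331.8 ≈ 868.52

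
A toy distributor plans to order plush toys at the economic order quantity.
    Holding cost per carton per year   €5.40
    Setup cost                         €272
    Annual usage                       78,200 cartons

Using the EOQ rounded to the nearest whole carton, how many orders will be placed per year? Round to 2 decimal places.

27.86 orders per year

2DS/H = 2·78,200·272/5.4 = 7,877,925.93
EOQ = √7,877,925.93 ≈ 2,806.76 → Q = 2,807
N = D/Q = 78,200/2,807 ≈ 27.859 orders/yr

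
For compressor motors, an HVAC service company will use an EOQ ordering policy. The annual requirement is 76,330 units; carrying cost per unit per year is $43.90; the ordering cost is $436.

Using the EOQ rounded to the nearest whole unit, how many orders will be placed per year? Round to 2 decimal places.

62.01 orders per year

2DS/H = 2·76,330·436/43.9 = 1,516,167.65
EOQ = √1,516,167.65 ≈ 1,231.33 → Q = 1,231
N = D/Q = 76,330/1,231 ≈ 62.006 orders/yr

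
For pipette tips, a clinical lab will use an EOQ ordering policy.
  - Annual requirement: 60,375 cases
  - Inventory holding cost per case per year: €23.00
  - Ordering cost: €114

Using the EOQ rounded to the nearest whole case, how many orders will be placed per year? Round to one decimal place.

78.0 orders per year

Optimal lot size Q* = (2 × 60,375 × €114 / €23)^½ ≈ 773.63 → Q = 774
N = D/Q = 60,375/774 ≈ 78.004 orders/yr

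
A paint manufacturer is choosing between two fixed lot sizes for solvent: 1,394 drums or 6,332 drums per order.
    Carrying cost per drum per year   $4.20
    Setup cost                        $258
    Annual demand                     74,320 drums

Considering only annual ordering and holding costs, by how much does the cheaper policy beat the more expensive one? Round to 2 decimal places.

$357.06

Annual cost at Q: ordering D·S/Q plus holding Q·H/2.
TC(1,394) = (74,320/1,394)×258 + (1,394/2)×4.2 = $16,682.46
TC(6,332) = (74,320/6,332)×258 + (6,332/2)×4.2 = $16,325.40
|ΔTC| = |$16,682.46 − $16,325.40| = $357.06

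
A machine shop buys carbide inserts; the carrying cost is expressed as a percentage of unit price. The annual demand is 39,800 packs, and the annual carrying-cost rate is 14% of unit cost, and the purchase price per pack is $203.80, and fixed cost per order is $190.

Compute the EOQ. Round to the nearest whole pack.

H = i·C = 0.14 × $203.8 = $28.5320 per pack-year
Optimal lot size Q* = (2 × 39,800 × $190 / $28.532)^½ ≈ 728.06

728 packs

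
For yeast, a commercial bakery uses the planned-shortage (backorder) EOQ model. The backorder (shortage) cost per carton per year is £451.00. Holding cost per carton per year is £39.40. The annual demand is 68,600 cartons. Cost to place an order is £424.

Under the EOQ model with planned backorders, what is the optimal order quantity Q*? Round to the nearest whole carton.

1,267 cartons

Basic EOQ = √(2·68,600·424/39.4) = 1,215.100
Backorder adjustment √((H+b)/b) = √((39.4+451)/451) = 1.0428
Q* = 1,215.100 × 1.0428 ≈ 1,267.06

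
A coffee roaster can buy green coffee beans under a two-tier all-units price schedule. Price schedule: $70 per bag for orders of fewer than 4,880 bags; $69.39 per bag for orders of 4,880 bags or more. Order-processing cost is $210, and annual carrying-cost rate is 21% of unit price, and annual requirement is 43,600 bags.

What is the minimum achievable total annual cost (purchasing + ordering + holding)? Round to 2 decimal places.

$3,062,835.67

H₁ = 21%×$70 = $14.7000;  H₂ = 21%×$69.39 = $14.5719
EOQ₁ = √(2×43,600×210/14.7000) = 1,116.12  (< 4,880, feasible at tier 1)
EOQ₂ = √(2×43,600×210/14.5719) = 1,121.01  (< 4,880 → use Q = 4,880 at tier-2 price)
TC(tier 1 (EOQ₁), Q≈1,116.1) = $3,068,406.90
TC(tier 2, Q≈4,880.0) = $3,062,835.67
Minimum at tier 2: $3,062,835.67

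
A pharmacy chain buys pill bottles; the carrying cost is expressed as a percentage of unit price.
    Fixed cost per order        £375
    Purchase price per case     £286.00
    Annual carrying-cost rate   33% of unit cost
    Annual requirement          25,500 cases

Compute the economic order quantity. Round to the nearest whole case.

450 cases

H = i·C = 0.33 × £286 = £94.3800 per case-year
Optimal lot size Q* = (2 × 25,500 × £375 / £94.38)^½ ≈ 450.15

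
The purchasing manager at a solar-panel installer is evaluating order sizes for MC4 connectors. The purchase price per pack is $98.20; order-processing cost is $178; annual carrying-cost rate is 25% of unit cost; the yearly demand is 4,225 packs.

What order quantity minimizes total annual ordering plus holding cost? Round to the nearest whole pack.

248 packs

H = i·C = 0.25 × $98.2 = $24.5500 per pack-year
2DS/H = 2·4,225·178/24.55 = 61,266.80
EOQ = √61,266.80 ≈ 247.52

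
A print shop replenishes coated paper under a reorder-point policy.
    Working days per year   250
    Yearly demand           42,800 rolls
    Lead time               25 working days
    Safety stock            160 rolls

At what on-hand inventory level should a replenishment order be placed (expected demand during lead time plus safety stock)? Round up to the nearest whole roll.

4,440 rolls

Daily demand d = 42,800 / 250 = 171.200 rolls/day
Demand during lead time = 171.200 × 25 = 4,280.00
Reorder point = 4,280.00 + 160 = 4,440.00 → round up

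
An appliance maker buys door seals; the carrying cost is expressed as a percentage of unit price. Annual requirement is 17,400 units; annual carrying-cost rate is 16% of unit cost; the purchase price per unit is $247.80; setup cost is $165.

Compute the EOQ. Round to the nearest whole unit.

381 units

Carrying cost H = $247.8 × 16% = $39.6480/unit/yr
Optimal lot size Q* = (2 × 17,400 × $165 / $39.648)^½ ≈ 380.56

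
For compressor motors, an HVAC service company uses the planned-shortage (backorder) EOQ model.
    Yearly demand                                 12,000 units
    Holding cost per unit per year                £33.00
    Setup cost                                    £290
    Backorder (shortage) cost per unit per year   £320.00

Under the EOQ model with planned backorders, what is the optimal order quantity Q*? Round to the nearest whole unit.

482 units

Basic EOQ = √(2·12,000·290/33) = 459.248
Backorder adjustment √((H+b)/b) = √((33+320)/320) = 1.0503
Q* = 459.248 × 1.0503 ≈ 482.35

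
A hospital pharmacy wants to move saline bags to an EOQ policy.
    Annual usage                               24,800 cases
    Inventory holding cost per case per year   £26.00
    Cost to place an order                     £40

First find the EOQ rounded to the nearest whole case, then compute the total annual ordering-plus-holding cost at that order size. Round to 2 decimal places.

Q* = √(2·D·S / H) = √(2·24,800·40 / 26) = √76,307.7 ≈ 276.24 → Q = 276 cases
Annual ordering cost = (D/Q)·S = (24,800/276) × 40 = £3,594.20
Annual holding cost  = (Q/2)·H = (276/2) × 26 = £3,588.00
Total = £3,594.20 + £3,588.00 = £7,182.20

£7,182.20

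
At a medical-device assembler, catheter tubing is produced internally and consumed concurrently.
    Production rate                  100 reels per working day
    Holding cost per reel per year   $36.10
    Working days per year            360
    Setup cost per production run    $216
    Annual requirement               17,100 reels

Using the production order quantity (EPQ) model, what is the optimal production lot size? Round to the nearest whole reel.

d = 17,100/360 = 47.5000 reels/day;  effective holding cost H(1 − d/p) = 36.1·(1 − 47.5000/100) = 18.95250
Q* = √(2DS / H_eff) = √(2·17,100·216 / 18.95250) ≈ 624.32

624 reels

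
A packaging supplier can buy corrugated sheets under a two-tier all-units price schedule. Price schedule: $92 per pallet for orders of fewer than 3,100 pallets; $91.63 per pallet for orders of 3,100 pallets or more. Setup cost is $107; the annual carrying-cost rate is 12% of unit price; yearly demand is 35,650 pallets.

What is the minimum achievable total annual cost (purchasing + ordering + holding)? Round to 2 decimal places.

$3,284,883.18

H₁ = 12%×$92 = $11.0400;  H₂ = 12%×$91.63 = $10.9956
EOQ₁ = √(2×35,650×107/11.0400) = 831.29  (< 3,100, feasible at tier 1)
EOQ₂ = √(2×35,650×107/10.9956) = 832.97  (< 3,100 → use Q = 3,100 at tier-2 price)
TC(tier 1 (EOQ₁), Q≈831.3) = $3,288,977.43
TC(tier 2, Q≈3,100.0) = $3,284,883.18
Minimum at tier 2: $3,284,883.18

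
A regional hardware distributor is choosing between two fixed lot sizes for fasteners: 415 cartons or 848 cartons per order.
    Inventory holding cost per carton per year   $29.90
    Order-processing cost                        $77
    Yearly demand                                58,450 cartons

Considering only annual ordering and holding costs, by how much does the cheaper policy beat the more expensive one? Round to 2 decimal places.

$935.78

Annual cost at Q: ordering D·S/Q plus holding Q·H/2.
TC(415) = (58,450/415)×77 + (415/2)×29.9 = $17,049.19
TC(848) = (58,450/848)×77 + (848/2)×29.9 = $17,984.97
Lots of 415 are cheaper by $935.78.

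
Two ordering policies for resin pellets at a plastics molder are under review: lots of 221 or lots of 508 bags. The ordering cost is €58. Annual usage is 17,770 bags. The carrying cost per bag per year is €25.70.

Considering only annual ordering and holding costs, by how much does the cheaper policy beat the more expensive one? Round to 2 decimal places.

€1,053.19

Annual cost at Q: ordering D·S/Q plus holding Q·H/2.
TC(221) = (17,770/221)×58 + (221/2)×25.7 = €7,503.47
TC(508) = (17,770/508)×58 + (508/2)×25.7 = €8,556.66
Cheaper: Q = 221.  Difference = €1,053.19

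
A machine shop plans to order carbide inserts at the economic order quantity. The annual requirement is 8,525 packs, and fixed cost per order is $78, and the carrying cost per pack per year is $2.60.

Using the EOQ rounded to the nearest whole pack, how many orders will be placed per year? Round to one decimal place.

11.9 orders per year

Optimal lot size Q* = (2 × 8,525 × $78 / $2.6)^½ ≈ 715.19 → Q = 715
Orders per year = D/Q = 8,525 / 715 = 11.923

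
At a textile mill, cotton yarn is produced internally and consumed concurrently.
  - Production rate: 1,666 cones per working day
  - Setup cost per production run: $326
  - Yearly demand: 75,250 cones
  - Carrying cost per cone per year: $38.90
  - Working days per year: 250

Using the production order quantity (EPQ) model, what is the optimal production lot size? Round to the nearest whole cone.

1,241 cones

Daily demand d = 75,250/250 = 301.000; p = 1666; 1 − d/p = 0.81933
EPQ = √(2DS / (H(1 − d/p)))
    = √(2 × 75,250 × 326 / (38.9 × 0.81933)) ≈ 1,240.72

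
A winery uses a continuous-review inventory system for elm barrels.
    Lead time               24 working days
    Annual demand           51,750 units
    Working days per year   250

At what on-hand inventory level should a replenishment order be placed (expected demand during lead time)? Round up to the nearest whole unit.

Daily demand d = 51,750 / 250 = 207.000 units/day
Demand during lead time = 207.000 × 24 = 4,968.00
Reorder point = 4,968.00 → round up

4,968 units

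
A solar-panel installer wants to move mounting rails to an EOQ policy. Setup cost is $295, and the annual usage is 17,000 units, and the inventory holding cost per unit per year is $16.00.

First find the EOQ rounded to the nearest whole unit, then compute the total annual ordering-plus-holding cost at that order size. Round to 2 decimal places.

Q* = √(2·D·S / H) = √(2·17,000·295 / 16) = √626,875.0 ≈ 791.75 → Q = 792 units
Annual ordering cost = (D/Q)·S = (17,000/792) × 295 = $6,332.07
Annual holding cost  = (Q/2)·H = (792/2) × 16 = $6,336.00
Total = $6,332.07 + $6,336.00 = $12,668.07

$12,668.07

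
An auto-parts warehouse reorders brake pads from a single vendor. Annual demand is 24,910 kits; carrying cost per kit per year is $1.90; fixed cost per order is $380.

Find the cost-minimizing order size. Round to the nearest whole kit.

3,157 kits

Optimal lot size Q* = (2 × 24,910 × $380 / $1.9)^½ ≈ 3,156.58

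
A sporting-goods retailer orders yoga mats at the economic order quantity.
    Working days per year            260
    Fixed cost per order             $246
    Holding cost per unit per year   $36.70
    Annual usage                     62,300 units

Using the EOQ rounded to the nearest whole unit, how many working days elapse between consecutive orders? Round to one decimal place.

Q* = √(2·D·S / H) = √(2·62,300·246 / 36.7) = √835,193.5 ≈ 913.89 → Q = 914 units
Days between orders = 260 / (D/Q) = 260 / 68.162 ≈ 3.814

3.8 days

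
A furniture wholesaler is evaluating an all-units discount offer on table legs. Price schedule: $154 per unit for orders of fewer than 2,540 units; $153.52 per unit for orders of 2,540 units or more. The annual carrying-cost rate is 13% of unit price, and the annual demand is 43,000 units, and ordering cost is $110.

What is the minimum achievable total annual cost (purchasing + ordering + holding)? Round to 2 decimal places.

$6,628,568.36

H₁ = 13%×$154 = $20.0200;  H₂ = 13%×$153.52 = $19.9576
EOQ₁ = √(2×43,000×110/20.0200) = 687.41  (< 2,540, feasible at tier 1)
EOQ₂ = √(2×43,000×110/19.9576) = 688.48  (< 2,540 → use Q = 2,540 at tier-2 price)
TC(tier 1 (EOQ₁), Q≈687.4) = $6,635,761.87
TC(tier 2, Q≈2,540.0) = $6,628,568.36
Minimum at tier 2: $6,628,568.36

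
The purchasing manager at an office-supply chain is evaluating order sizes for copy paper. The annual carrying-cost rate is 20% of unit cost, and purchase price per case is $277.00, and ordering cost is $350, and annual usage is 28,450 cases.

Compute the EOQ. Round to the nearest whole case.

600 cases

Carrying cost H = $277 × 20% = $55.4000/case/yr
Q* = √(2·D·S / H) = √(2·28,450·350 / 55.4) = √359,476.5 ≈ 599.56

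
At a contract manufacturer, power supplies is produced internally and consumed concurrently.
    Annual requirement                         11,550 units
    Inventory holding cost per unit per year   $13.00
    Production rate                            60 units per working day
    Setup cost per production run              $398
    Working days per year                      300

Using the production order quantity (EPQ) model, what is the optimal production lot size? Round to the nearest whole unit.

d = 11,550/300 = 38.5000 units/day;  effective holding cost H(1 − d/p) = 13·(1 − 38.5000/60) = 4.65833
Q* = √(2DS / H_eff) = √(2·11,550·398 / 4.65833) ≈ 1,404.86

1,405 units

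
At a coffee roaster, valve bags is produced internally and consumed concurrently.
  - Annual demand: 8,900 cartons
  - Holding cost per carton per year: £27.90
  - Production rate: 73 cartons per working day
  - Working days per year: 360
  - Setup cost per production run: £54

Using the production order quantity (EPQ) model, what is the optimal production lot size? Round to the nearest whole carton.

228 cartons

d = 8,900/360 = 24.7222 cartons/day;  effective holding cost H(1 − d/p) = 27.9·(1 − 24.7222/73) = 18.45137
Q* = √(2DS / H_eff) = √(2·8,900·54 / 18.45137) ≈ 228.24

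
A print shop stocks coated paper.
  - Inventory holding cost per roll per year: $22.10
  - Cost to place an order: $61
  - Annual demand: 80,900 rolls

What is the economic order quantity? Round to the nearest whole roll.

2DS/H = 2·80,900·61/22.1 = 446,597.29
EOQ = √446,597.29 ≈ 668.28

668 rolls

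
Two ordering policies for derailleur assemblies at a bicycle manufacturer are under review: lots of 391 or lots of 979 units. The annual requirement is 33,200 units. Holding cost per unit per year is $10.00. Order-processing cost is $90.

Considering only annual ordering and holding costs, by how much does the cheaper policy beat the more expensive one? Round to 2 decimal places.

$1,649.85

Annual cost at Q: ordering D·S/Q plus holding Q·H/2.
TC(391) = (33,200/391)×90 + (391/2)×10 = $9,596.94
TC(979) = (33,200/979)×90 + (979/2)×10 = $7,947.09
Cheaper: Q = 979.  Difference = $1,649.85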